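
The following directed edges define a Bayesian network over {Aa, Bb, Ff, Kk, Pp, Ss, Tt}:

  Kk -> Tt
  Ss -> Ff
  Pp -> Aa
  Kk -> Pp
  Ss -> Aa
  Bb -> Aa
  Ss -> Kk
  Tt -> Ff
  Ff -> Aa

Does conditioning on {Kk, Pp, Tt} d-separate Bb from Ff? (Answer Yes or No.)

Yes — Bb and Ff are d-separated given {Kk, Pp, Tt}.

There are 5 undirected paths between Bb and Ff; checking each against the conditioning set {Kk, Pp, Tt}:
  1. Bb → Aa ← Pp ← Kk → Tt → Ff — Aa:collider[blocks]; Pp:chain[blocks]; Kk:fork[blocks]; Tt:chain[blocks] ⇒ blocked
  2. Bb → Aa ← Pp ← Kk ← Ss → Ff — Aa:collider[blocks]; Pp:chain[blocks]; Kk:chain[blocks]; Ss:fork[open] ⇒ blocked
  3. Bb → Aa ← Ff — Aa:collider[blocks] ⇒ blocked
  4. Bb → Aa ← Ss → Ff — Aa:collider[blocks]; Ss:fork[open] ⇒ blocked
  5. Bb → Aa ← Ss → Kk → Tt → Ff — Aa:collider[blocks]; Ss:fork[open]; Kk:chain[blocks]; Tt:chain[blocks] ⇒ blocked
All paths are blocked; Bb ⊥ Ff | {Kk, Pp, Tt} holds.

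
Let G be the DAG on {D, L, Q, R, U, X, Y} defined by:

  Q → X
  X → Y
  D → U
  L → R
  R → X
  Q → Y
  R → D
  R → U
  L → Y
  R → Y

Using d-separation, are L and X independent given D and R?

Yes

Enumerating the 6 paths from L to X and testing each for blocking by {D, R}:
Path 1: L → Y ← Q → X
  Y is a collider here and neither Y nor any of its descendants is conditioned on, so the collider stays closed — the path is blocked at Y.
Path 2: L → Y ← X
  Y is a collider here and neither Y nor any of its descendants is conditioned on, so the collider stays closed — the path is blocked at Y.
Path 3: L → Y ← R → X
  Y is a collider here and neither Y nor any of its descendants is conditioned on, so the collider stays closed — the path is blocked at Y.
Path 4: L → R → Y ← Q → X
  R is a chain here and R is conditioned on, so the path is blocked at R.
Path 5: L → R → Y ← X
  R is a chain here and R is conditioned on, so the path is blocked at R.
Path 6: L → R → X
  R is a chain here and R is conditioned on, so the path is blocked at R.
Every path is blocked, so L and X are d-separated given {D, R}.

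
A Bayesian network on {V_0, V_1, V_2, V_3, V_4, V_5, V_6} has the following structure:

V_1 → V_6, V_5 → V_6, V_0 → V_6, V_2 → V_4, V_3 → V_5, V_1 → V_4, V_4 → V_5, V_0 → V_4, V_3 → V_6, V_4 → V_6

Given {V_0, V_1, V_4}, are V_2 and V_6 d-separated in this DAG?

Yes

We examine all 5 paths between V_2 and V_6:
Path 1: V_2 → V_4 → V_6
  V_4 is a chain here and V_4 is conditioned on, so the path is blocked at V_4.
Path 2: V_2 → V_4 ← V_1 → V_6
  V_1 is a fork here and V_1 is conditioned on, so the path is blocked at V_1.
Path 3: V_2 → V_4 ← V_0 → V_6
  V_0 is a fork here and V_0 is conditioned on, so the path is blocked at V_0.
Path 4: V_2 → V_4 → V_5 → V_6
  V_4 is a chain here and V_4 is conditioned on, so the path is blocked at V_4.
Path 5: V_2 → V_4 → V_5 ← V_3 → V_6
  V_4 is a chain here and V_4 is conditioned on, so the path is blocked at V_4.
All paths are blocked; V_2 ⊥ V_6 | {V_0, V_1, V_4} holds.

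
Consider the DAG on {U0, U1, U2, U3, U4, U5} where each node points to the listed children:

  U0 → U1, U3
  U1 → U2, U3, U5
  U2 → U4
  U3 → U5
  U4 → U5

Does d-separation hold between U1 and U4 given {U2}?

Yes

We examine all 4 paths between U1 and U4:
Path 1: U1 ← U0 → U3 → U5 ← U4
  U5 is a collider here and neither U5 nor any of its descendants is conditioned on, so the collider stays closed — the path is blocked at U5.
Path 2: U1 → U3 → U5 ← U4
  U5 is a collider here and neither U5 nor any of its descendants is conditioned on, so the collider stays closed — the path is blocked at U5.
Path 3: U1 → U2 → U4
  U2 is a chain here and U2 is conditioned on, so the path is blocked at U2.
Path 4: U1 → U5 ← U4
  U5 is a collider here and neither U5 nor any of its descendants is conditioned on, so the collider stays closed — the path is blocked at U5.
All paths are blocked; U1 ⊥ U4 | {U2} holds.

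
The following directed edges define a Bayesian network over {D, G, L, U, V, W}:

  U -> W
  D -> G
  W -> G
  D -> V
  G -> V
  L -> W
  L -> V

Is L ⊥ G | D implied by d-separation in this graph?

3 paths connect L and G; each must be blocked for d-separation to hold:
  1. L → V ← G — V:collider[blocks] ⇒ blocked
  2. L → V ← D → G — V:collider[blocks]; D:fork[blocks] ⇒ blocked
  3. L → W → G — W:chain[open] ⇒ active
At least one path is unblocked, so d-separation fails.

No — L and G are not d-separated given {D}.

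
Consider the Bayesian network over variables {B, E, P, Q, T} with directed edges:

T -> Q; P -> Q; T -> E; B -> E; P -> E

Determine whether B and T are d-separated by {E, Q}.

No

Enumerating the 2 paths from B to T and testing each for blocking by {E, Q}:
  1. B → E ← P → Q ← T — E:collider[open]; P:fork[open]; Q:collider[open] ⇒ active
  2. B → E ← T — E:collider[open] ⇒ active
Because an active path exists, B and T are not d-separated.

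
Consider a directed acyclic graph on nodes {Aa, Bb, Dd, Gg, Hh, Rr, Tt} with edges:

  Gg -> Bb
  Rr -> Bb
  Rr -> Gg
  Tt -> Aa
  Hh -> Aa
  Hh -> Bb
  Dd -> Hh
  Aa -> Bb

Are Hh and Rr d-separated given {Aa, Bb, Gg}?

No

4 paths connect Hh and Rr; each must be blocked for d-separation to hold:
  1. Hh → Aa → Bb ← Gg ← Rr — Aa:chain[blocks]; Bb:collider[open]; Gg:chain[blocks] ⇒ blocked
  2. Hh → Aa → Bb ← Rr — Aa:chain[blocks]; Bb:collider[open] ⇒ blocked
  3. Hh → Bb ← Gg ← Rr — Bb:collider[open]; Gg:chain[blocks] ⇒ blocked
  4. Hh → Bb ← Rr — Bb:collider[open] ⇒ active
Since the path Hh → Bb ← Rr is active, Hh and Rr are not d-separated given {Aa, Bb, Gg}.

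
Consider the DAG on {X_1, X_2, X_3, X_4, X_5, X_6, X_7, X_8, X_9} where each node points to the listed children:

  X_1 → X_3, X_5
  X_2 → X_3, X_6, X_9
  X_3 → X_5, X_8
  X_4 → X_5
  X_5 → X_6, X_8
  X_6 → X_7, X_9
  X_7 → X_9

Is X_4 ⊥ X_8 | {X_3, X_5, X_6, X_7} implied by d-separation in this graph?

Yes

There are 6 undirected paths between X_4 and X_8; checking each against the conditioning set {X_3, X_5, X_6, X_7}:
Path 1: X_4 → X_5 → X_8
  X_5 is a chain here and X_5 is conditioned on, so the path is blocked at X_5.
Path 2: X_4 → X_5 ← X_3 → X_8
  X_3 is a fork here and X_3 is conditioned on, so the path is blocked at X_3.
Path 3: X_4 → X_5 ← X_1 → X_3 → X_8
  X_3 is a chain here and X_3 is conditioned on, so the path is blocked at X_3.
Path 4: X_4 → X_5 → X_6 → X_7 → X_9 ← X_2 → X_3 → X_8
  X_5 is a chain here and X_5 is conditioned on, so the path is blocked at X_5.
Path 5: X_4 → X_5 → X_6 → X_9 ← X_2 → X_3 → X_8
  X_5 is a chain here and X_5 is conditioned on, so the path is blocked at X_5.
Path 6: X_4 → X_5 → X_6 ← X_2 → X_3 → X_8
  X_5 is a chain here and X_5 is conditioned on, so the path is blocked at X_5.
Since every path is blocked, d-separation holds.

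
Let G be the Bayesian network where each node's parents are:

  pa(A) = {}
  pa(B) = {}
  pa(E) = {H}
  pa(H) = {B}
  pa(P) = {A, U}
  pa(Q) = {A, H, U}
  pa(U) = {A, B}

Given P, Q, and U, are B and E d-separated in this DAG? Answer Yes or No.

We examine all 4 paths between B and E:
Path 1: B → U ← A → Q ← H → E
  U is a collider and U is conditioned on, which opens it; A is a fork and A is not conditioned on; Q is a collider and Q is conditioned on, which opens it; H is a fork and H is not conditioned on — no node blocks this path, so it is active.
Path 2: B → U → Q ← H → E
  U is a chain here and U is conditioned on, so the path is blocked at U.
Path 3: B → U → P ← A → Q ← H → E
  U is a chain here and U is conditioned on, so the path is blocked at U.
Path 4: B → H → E
  H is a chain and H is not conditioned on — no node blocks this path, so it is active.
At least one path is unblocked, so d-separation fails.

No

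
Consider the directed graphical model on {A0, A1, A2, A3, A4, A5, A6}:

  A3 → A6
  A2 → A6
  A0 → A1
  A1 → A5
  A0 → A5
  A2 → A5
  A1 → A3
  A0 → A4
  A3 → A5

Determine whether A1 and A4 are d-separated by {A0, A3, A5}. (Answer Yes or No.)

Enumerating the 4 paths from A1 to A4 and testing each for blocking by {A0, A3, A5}:
  1. A1 → A3 → A5 ← A0 → A4 — A3:chain[blocks]; A5:collider[open]; A0:fork[blocks] ⇒ blocked
  2. A1 → A3 → A6 ← A2 → A5 ← A0 → A4 — A3:chain[blocks]; A6:collider[blocks]; A2:fork[open]; A5:collider[open]; A0:fork[blocks] ⇒ blocked
  3. A1 ← A0 → A4 — A0:fork[blocks] ⇒ blocked
  4. A1 → A5 ← A0 → A4 — A5:collider[open]; A0:fork[blocks] ⇒ blocked
Since every path is blocked, d-separation holds.

Yes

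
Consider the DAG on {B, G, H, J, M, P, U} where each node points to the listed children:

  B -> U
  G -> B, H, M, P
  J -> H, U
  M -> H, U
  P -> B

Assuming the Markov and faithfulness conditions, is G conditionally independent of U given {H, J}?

We examine all 6 paths between G and U:
  1. G → P → B → U — P:chain[open]; B:chain[open] ⇒ active
  2. G → B → U — B:chain[open] ⇒ active
  3. G → H ← J → U — H:collider[open]; J:fork[blocks] ⇒ blocked
  4. G → H ← M → U — H:collider[open]; M:fork[open] ⇒ active
  5. G → M → H ← J → U — M:chain[open]; H:collider[open]; J:fork[blocks] ⇒ blocked
  6. G → M → U — M:chain[open] ⇒ active
At least one path is unblocked, so d-separation fails.

No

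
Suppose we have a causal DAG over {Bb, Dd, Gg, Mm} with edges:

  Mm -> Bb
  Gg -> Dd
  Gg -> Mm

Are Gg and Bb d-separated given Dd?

There is one path between Gg and Bb:
  1. Gg → Mm → Bb — Mm:chain[open] ⇒ active
At least one path is unblocked, so d-separation fails.

No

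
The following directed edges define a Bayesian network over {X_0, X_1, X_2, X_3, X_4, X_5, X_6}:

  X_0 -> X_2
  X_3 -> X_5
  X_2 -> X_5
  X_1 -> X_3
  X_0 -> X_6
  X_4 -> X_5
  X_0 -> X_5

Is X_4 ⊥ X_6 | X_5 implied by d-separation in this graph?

We examine all 2 paths between X_4 and X_6:
Path 1: X_4 → X_5 ← X_0 → X_6
  X_5 is a collider and X_5 is conditioned on, which opens it; X_0 is a fork and X_0 is not conditioned on — no node blocks this path, so it is active.
Path 2: X_4 → X_5 ← X_2 ← X_0 → X_6
  X_5 is a collider and X_5 is conditioned on, which opens it; X_2 is a chain and X_2 is not conditioned on; X_0 is a fork and X_0 is not conditioned on — no node blocks this path, so it is active.
At least one path is unblocked, so d-separation fails.

No — X_4 and X_6 are not d-separated given {X_5}.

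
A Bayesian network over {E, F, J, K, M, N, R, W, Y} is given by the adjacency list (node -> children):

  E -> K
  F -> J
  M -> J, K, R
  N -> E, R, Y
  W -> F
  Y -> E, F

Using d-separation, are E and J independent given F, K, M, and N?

Yes — E and J are d-separated given {F, K, M, N}.

There are 6 undirected paths between E and J; checking each against the conditioning set {F, K, M, N}:
Path 1: E ← N → R ← M → J
  N is a fork here and N is conditioned on, so the path is blocked at N.
Path 2: E ← N → Y → F → J
  N is a fork here and N is conditioned on, so the path is blocked at N.
Path 3: E ← Y ← N → R ← M → J
  N is a fork here and N is conditioned on, so the path is blocked at N.
Path 4: E ← Y → F → J
  F is a chain here and F is conditioned on, so the path is blocked at F.
Path 5: E → K ← M → R ← N → Y → F → J
  M is a fork here and M is conditioned on, so the path is blocked at M.
Path 6: E → K ← M → J
  M is a fork here and M is conditioned on, so the path is blocked at M.
All paths are blocked; E ⊥ J | {F, K, M, N} holds.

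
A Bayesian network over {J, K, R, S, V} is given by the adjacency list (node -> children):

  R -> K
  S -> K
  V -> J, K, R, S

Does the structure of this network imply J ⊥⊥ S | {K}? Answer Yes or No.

We examine all 3 paths between J and S:
  1. J ← V → K ← S — V:fork[open]; K:collider[open] ⇒ active
  2. J ← V → R → K ← S — V:fork[open]; R:chain[open]; K:collider[open] ⇒ active
  3. J ← V → S — V:fork[open] ⇒ active
Because an active path exists, J and S are not d-separated.

No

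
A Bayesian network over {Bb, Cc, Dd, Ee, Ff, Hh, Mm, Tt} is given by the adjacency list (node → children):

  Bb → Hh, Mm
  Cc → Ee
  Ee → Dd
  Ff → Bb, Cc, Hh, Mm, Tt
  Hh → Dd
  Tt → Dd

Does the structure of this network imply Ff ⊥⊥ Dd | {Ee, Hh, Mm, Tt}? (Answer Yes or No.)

5 paths connect Ff and Dd; each must be blocked for d-separation to hold:
Path 1: Ff → Bb → Hh → Dd
  Hh is a chain here and Hh is conditioned on, so the path is blocked at Hh.
Path 2: Ff → Mm ← Bb → Hh → Dd
  Hh is a chain here and Hh is conditioned on, so the path is blocked at Hh.
Path 3: Ff → Tt → Dd
  Tt is a chain here and Tt is conditioned on, so the path is blocked at Tt.
Path 4: Ff → Hh → Dd
  Hh is a chain here and Hh is conditioned on, so the path is blocked at Hh.
Path 5: Ff → Cc → Ee → Dd
  Ee is a chain here and Ee is conditioned on, so the path is blocked at Ee.
Every path is blocked, so Ff and Dd are d-separated given {Ee, Hh, Mm, Tt}.

Yes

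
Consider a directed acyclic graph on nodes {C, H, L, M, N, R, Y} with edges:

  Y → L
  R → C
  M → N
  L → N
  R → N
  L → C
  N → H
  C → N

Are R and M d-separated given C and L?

Yes — R and M are d-separated given {C, L}.

3 paths connect R and M; each must be blocked for d-separation to hold:
  1. R → C ← L → N ← M — C:collider[open]; L:fork[blocks]; N:collider[blocks] ⇒ blocked
  2. R → C → N ← M — C:chain[blocks]; N:collider[blocks] ⇒ blocked
  3. R → N ← M — N:collider[blocks] ⇒ blocked
All paths are blocked; R ⊥ M | {C, L} holds.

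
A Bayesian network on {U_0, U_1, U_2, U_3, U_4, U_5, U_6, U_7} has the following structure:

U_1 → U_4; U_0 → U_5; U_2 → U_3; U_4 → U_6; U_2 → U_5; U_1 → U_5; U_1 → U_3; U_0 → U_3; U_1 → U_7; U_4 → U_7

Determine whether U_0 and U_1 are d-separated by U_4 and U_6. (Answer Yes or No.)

Yes

We examine all 4 paths between U_0 and U_1:
Path 1: U_0 → U_3 ← U_2 → U_5 ← U_1
  U_3 is a collider here and neither U_3 nor any of its descendants is conditioned on, so the collider stays closed — the path is blocked at U_3.
Path 2: U_0 → U_3 ← U_1
  U_3 is a collider here and neither U_3 nor any of its descendants is conditioned on, so the collider stays closed — the path is blocked at U_3.
Path 3: U_0 → U_5 ← U_2 → U_3 ← U_1
  U_5 is a collider here and neither U_5 nor any of its descendants is conditioned on, so the collider stays closed — the path is blocked at U_5.
Path 4: U_0 → U_5 ← U_1
  U_5 is a collider here and neither U_5 nor any of its descendants is conditioned on, so the collider stays closed — the path is blocked at U_5.
Since every path is blocked, d-separation holds.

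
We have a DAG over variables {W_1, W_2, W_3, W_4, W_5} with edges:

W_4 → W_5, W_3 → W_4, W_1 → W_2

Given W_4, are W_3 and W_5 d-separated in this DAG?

Yes

Only one path connects W_3 and W_5:
  1. W_3 → W_4 → W_5 — W_4:chain[blocks] ⇒ blocked
Since every path is blocked, d-separation holds.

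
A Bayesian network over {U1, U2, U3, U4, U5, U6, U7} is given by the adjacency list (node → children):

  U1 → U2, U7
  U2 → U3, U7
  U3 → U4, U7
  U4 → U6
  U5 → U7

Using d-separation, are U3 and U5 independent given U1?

There are 3 undirected paths between U3 and U5; checking each against the conditioning set {U1}:
Path 1: U3 → U7 ← U5
  U7 is a collider here and neither U7 nor any of its descendants is conditioned on, so the collider stays closed — the path is blocked at U7.
Path 2: U3 ← U2 → U7 ← U5
  U7 is a collider here and neither U7 nor any of its descendants is conditioned on, so the collider stays closed — the path is blocked at U7.
Path 3: U3 ← U2 ← U1 → U7 ← U5
  U1 is a fork here and U1 is conditioned on, so the path is blocked at U1.
Every path is blocked, so U3 and U5 are d-separated given {U1}.

Yes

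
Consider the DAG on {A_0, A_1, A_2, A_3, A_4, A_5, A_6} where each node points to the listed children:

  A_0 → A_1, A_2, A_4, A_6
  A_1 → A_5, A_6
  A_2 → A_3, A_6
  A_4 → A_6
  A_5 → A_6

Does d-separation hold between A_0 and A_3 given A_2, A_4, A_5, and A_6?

We examine all 5 paths between A_0 and A_3:
  1. A_0 → A_6 ← A_2 → A_3 — A_6:collider[open]; A_2:fork[blocks] ⇒ blocked
  2. A_0 → A_2 → A_3 — A_2:chain[blocks] ⇒ blocked
  3. A_0 → A_4 → A_6 ← A_2 → A_3 — A_4:chain[blocks]; A_6:collider[open]; A_2:fork[blocks] ⇒ blocked
  4. A_0 → A_1 → A_6 ← A_2 → A_3 — A_1:chain[open]; A_6:collider[open]; A_2:fork[blocks] ⇒ blocked
  5. A_0 → A_1 → A_5 → A_6 ← A_2 → A_3 — A_1:chain[open]; A_5:chain[blocks]; A_6:collider[open]; A_2:fork[blocks] ⇒ blocked
Since every path is blocked, d-separation holds.

Yes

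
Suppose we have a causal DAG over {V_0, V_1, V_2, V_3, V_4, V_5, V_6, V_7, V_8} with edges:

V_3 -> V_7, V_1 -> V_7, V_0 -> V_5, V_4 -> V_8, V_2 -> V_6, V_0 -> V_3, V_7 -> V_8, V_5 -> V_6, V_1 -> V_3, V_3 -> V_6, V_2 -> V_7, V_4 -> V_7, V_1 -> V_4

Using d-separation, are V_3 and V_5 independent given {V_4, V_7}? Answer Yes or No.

There are 6 undirected paths between V_3 and V_5; checking each against the conditioning set {V_4, V_7}:
Path 1: V_3 → V_6 ← V_5
  V_6 is a collider here and neither V_6 nor any of its descendants is conditioned on, so the collider stays closed — the path is blocked at V_6.
Path 2: V_3 → V_7 ← V_2 → V_6 ← V_5
  V_6 is a collider here and neither V_6 nor any of its descendants is conditioned on, so the collider stays closed — the path is blocked at V_6.
Path 3: V_3 ← V_1 → V_4 → V_8 ← V_7 ← V_2 → V_6 ← V_5
  V_4 is a chain here and V_4 is conditioned on, so the path is blocked at V_4.
Path 4: V_3 ← V_1 → V_4 → V_7 ← V_2 → V_6 ← V_5
  V_4 is a chain here and V_4 is conditioned on, so the path is blocked at V_4.
Path 5: V_3 ← V_1 → V_7 ← V_2 → V_6 ← V_5
  V_6 is a collider here and neither V_6 nor any of its descendants is conditioned on, so the collider stays closed — the path is blocked at V_6.
Path 6: V_3 ← V_0 → V_5
  V_0 is a fork and V_0 is not conditioned on — no node blocks this path, so it is active.
Since the path V_3 ← V_0 → V_5 is active, V_3 and V_5 are not d-separated given {V_4, V_7}.

No — V_3 and V_5 are not d-separated given {V_4, V_7}.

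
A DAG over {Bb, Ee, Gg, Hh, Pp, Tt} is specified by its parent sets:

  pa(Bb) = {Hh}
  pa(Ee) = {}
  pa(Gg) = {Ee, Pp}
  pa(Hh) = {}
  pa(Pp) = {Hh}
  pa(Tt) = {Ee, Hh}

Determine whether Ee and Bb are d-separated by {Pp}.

Yes

Enumerating the 2 paths from Ee to Bb and testing each for blocking by {Pp}:
Path 1: Ee → Gg ← Pp ← Hh → Bb
  Gg is a collider here and neither Gg nor any of its descendants is conditioned on, so the collider stays closed — the path is blocked at Gg.
Path 2: Ee → Tt ← Hh → Bb
  Tt is a collider here and neither Tt nor any of its descendants is conditioned on, so the collider stays closed — the path is blocked at Tt.
Every path is blocked, so Ee and Bb are d-separated given {Pp}.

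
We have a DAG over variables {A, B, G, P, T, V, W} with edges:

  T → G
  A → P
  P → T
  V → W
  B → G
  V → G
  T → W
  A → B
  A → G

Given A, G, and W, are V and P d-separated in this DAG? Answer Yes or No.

6 paths connect V and P; each must be blocked for d-separation to hold:
Path 1: V → W ← T → G ← B ← A → P
  A is a fork here and A is conditioned on, so the path is blocked at A.
Path 2: V → W ← T → G ← A → P
  A is a fork here and A is conditioned on, so the path is blocked at A.
Path 3: V → W ← T ← P
  W is a collider and W is conditioned on, which opens it; T is a chain and T is not conditioned on — no node blocks this path, so it is active.
Path 4: V → G ← B ← A → P
  A is a fork here and A is conditioned on, so the path is blocked at A.
Path 5: V → G ← A → P
  A is a fork here and A is conditioned on, so the path is blocked at A.
Path 6: V → G ← T ← P
  G is a collider and G is conditioned on, which opens it; T is a chain and T is not conditioned on — no node blocks this path, so it is active.
Because an active path exists, V and P are not d-separated.

No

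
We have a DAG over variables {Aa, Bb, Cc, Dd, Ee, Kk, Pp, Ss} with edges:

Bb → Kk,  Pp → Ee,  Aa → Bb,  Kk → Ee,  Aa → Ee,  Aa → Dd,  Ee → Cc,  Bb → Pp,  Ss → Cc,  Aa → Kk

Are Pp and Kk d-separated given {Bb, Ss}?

Yes

We examine all 6 paths between Pp and Kk:
Path 1: Pp ← Bb → Kk
  Bb is a fork here and Bb is conditioned on, so the path is blocked at Bb.
Path 2: Pp ← Bb ← Aa → Kk
  Bb is a chain here and Bb is conditioned on, so the path is blocked at Bb.
Path 3: Pp ← Bb ← Aa → Ee ← Kk
  Bb is a chain here and Bb is conditioned on, so the path is blocked at Bb.
Path 4: Pp → Ee ← Kk
  Ee is a collider here and neither Ee nor any of its descendants is conditioned on, so the collider stays closed — the path is blocked at Ee.
Path 5: Pp → Ee ← Aa → Kk
  Ee is a collider here and neither Ee nor any of its descendants is conditioned on, so the collider stays closed — the path is blocked at Ee.
Path 6: Pp → Ee ← Aa → Bb → Kk
  Ee is a collider here and neither Ee nor any of its descendants is conditioned on, so the collider stays closed — the path is blocked at Ee.
All paths are blocked; Pp ⊥ Kk | {Bb, Ss} holds.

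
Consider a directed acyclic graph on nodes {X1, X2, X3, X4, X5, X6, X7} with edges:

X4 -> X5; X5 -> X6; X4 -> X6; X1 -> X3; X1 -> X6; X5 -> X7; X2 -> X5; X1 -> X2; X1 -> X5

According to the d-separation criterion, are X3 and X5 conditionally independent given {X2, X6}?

No

We examine all 4 paths between X3 and X5:
  1. X3 ← X1 → X6 ← X5 — X1:fork[open]; X6:collider[open] ⇒ active
  2. X3 ← X1 → X6 ← X4 → X5 — X1:fork[open]; X6:collider[open]; X4:fork[open] ⇒ active
  3. X3 ← X1 → X2 → X5 — X1:fork[open]; X2:chain[blocks] ⇒ blocked
  4. X3 ← X1 → X5 — X1:fork[open] ⇒ active
Because an active path exists, X3 and X5 are not d-separated.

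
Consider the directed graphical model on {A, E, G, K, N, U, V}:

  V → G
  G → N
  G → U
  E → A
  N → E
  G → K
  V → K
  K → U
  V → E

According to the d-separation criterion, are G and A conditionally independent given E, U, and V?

4 paths connect G and A; each must be blocked for d-separation to hold:
Path 1: G → U ← K ← V → E → A
  V is a fork here and V is conditioned on, so the path is blocked at V.
Path 2: G → K ← V → E → A
  V is a fork here and V is conditioned on, so the path is blocked at V.
Path 3: G ← V → E → A
  V is a fork here and V is conditioned on, so the path is blocked at V.
Path 4: G → N → E → A
  E is a chain here and E is conditioned on, so the path is blocked at E.
Since every path is blocked, d-separation holds.

Yes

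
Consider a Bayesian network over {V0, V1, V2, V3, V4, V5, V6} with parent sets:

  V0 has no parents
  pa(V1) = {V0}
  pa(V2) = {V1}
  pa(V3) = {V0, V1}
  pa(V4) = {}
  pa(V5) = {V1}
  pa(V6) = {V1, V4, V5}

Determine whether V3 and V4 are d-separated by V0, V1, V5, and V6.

There are 4 undirected paths between V3 and V4; checking each against the conditioning set {V0, V1, V5, V6}:
Path 1: V3 ← V0 → V1 → V5 → V6 ← V4
  V0 is a fork here and V0 is conditioned on, so the path is blocked at V0.
Path 2: V3 ← V0 → V1 → V6 ← V4
  V0 is a fork here and V0 is conditioned on, so the path is blocked at V0.
Path 3: V3 ← V1 → V5 → V6 ← V4
  V1 is a fork here and V1 is conditioned on, so the path is blocked at V1.
Path 4: V3 ← V1 → V6 ← V4
  V1 is a fork here and V1 is conditioned on, so the path is blocked at V1.
Every path is blocked, so V3 and V4 are d-separated given {V0, V1, V5, V6}.

Yes — V3 and V4 are d-separated given {V0, V1, V5, V6}.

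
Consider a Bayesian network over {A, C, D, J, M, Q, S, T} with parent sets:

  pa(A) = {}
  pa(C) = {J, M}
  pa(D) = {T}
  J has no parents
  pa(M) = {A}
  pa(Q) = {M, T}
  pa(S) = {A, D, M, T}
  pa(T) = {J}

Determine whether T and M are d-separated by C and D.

No

We examine all 6 paths between T and M:
Path 1: T → Q ← M
  Q is a collider here and neither Q nor any of its descendants is conditioned on, so the collider stays closed — the path is blocked at Q.
Path 2: T ← J → C ← M
  J is a fork and J is not conditioned on; C is a collider and C is conditioned on, which opens it — no node blocks this path, so it is active.
Path 3: T → D → S ← M
  D is a chain here and D is conditioned on, so the path is blocked at D.
Path 4: T → D → S ← A → M
  D is a chain here and D is conditioned on, so the path is blocked at D.
Path 5: T → S ← M
  S is a collider here and neither S nor any of its descendants is conditioned on, so the collider stays closed — the path is blocked at S.
Path 6: T → S ← A → M
  S is a collider here and neither S nor any of its descendants is conditioned on, so the collider stays closed — the path is blocked at S.
Since the path T ← J → C ← M is active, T and M are not d-separated given {C, D}.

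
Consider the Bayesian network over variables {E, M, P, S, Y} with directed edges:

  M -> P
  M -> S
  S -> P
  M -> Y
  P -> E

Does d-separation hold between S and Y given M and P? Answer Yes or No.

Yes

2 paths connect S and Y; each must be blocked for d-separation to hold:
Path 1: S ← M → Y
  M is a fork here and M is conditioned on, so the path is blocked at M.
Path 2: S → P ← M → Y
  M is a fork here and M is conditioned on, so the path is blocked at M.
Every path is blocked, so S and Y are d-separated given {M, P}.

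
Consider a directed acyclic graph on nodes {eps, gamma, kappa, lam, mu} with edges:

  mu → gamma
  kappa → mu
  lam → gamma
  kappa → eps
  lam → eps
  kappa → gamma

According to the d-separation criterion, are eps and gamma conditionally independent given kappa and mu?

No

Enumerating the 3 paths from eps to gamma and testing each for blocking by {kappa, mu}:
Path 1: eps ← lam → gamma
  lam is a fork and lam is not conditioned on — no node blocks this path, so it is active.
Path 2: eps ← kappa → gamma
  kappa is a fork here and kappa is conditioned on, so the path is blocked at kappa.
Path 3: eps ← kappa → mu → gamma
  kappa is a fork here and kappa is conditioned on, so the path is blocked at kappa.
At least one path is unblocked, so d-separation fails.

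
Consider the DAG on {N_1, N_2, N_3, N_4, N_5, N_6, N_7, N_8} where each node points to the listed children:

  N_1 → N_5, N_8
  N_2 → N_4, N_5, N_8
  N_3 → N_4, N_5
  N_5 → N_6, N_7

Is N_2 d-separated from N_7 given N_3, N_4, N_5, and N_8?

Yes — N_2 and N_7 are d-separated given {N_3, N_4, N_5, N_8}.

Enumerating the 3 paths from N_2 to N_7 and testing each for blocking by {N_3, N_4, N_5, N_8}:
  1. N_2 → N_5 → N_7 — N_5:chain[blocks] ⇒ blocked
  2. N_2 → N_4 ← N_3 → N_5 → N_7 — N_4:collider[open]; N_3:fork[blocks]; N_5:chain[blocks] ⇒ blocked
  3. N_2 → N_8 ← N_1 → N_5 → N_7 — N_8:collider[open]; N_1:fork[open]; N_5:chain[blocks] ⇒ blocked
Since every path is blocked, d-separation holds.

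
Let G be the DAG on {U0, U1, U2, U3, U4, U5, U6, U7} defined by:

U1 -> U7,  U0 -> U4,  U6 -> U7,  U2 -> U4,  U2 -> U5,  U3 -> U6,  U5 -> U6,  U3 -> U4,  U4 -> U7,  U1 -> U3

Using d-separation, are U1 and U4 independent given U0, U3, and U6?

Yes

6 paths connect U1 and U4; each must be blocked for d-separation to hold:
Path 1: U1 → U7 ← U6 ← U5 ← U2 → U4
  U7 is a collider here and neither U7 nor any of its descendants is conditioned on, so the collider stays closed — the path is blocked at U7.
Path 2: U1 → U7 ← U6 ← U3 → U4
  U7 is a collider here and neither U7 nor any of its descendants is conditioned on, so the collider stays closed — the path is blocked at U7.
Path 3: U1 → U7 ← U4
  U7 is a collider here and neither U7 nor any of its descendants is conditioned on, so the collider stays closed — the path is blocked at U7.
Path 4: U1 → U3 → U6 ← U5 ← U2 → U4
  U3 is a chain here and U3 is conditioned on, so the path is blocked at U3.
Path 5: U1 → U3 → U6 → U7 ← U4
  U3 is a chain here and U3 is conditioned on, so the path is blocked at U3.
Path 6: U1 → U3 → U4
  U3 is a chain here and U3 is conditioned on, so the path is blocked at U3.
Since every path is blocked, d-separation holds.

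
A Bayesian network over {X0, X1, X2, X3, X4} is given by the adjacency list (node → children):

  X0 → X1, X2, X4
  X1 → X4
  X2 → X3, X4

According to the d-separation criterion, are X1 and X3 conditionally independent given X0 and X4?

No — X1 and X3 are not d-separated given {X0, X4}.

Enumerating the 4 paths from X1 to X3 and testing each for blocking by {X0, X4}:
Path 1: X1 → X4 ← X2 → X3
  X4 is a collider and X4 is conditioned on, which opens it; X2 is a fork and X2 is not conditioned on — no node blocks this path, so it is active.
Path 2: X1 → X4 ← X0 → X2 → X3
  X0 is a fork here and X0 is conditioned on, so the path is blocked at X0.
Path 3: X1 ← X0 → X4 ← X2 → X3
  X0 is a fork here and X0 is conditioned on, so the path is blocked at X0.
Path 4: X1 ← X0 → X2 → X3
  X0 is a fork here and X0 is conditioned on, so the path is blocked at X0.
Because an active path exists, X1 and X3 are not d-separated.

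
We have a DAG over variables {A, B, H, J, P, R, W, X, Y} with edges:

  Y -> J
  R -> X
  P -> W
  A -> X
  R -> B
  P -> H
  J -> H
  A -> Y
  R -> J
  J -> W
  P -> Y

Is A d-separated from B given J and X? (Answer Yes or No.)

No — A and B are not d-separated given {J, X}.

We examine all 4 paths between A and B:
  1. A → X ← R → B — X:collider[open]; R:fork[open] ⇒ active
  2. A → Y → J ← R → B — Y:chain[open]; J:collider[open]; R:fork[open] ⇒ active
  3. A → Y ← P → W ← J ← R → B — Y:collider[open]; P:fork[open]; W:collider[blocks]; J:chain[blocks]; R:fork[open] ⇒ blocked
  4. A → Y ← P → H ← J ← R → B — Y:collider[open]; P:fork[open]; H:collider[blocks]; J:chain[blocks]; R:fork[open] ⇒ blocked
At least one path is unblocked, so d-separation fails.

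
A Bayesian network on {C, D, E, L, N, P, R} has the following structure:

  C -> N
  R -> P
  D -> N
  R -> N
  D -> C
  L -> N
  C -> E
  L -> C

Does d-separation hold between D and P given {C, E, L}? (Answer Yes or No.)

3 paths connect D and P; each must be blocked for d-separation to hold:
Path 1: D → C ← L → N ← R → P
  L is a fork here and L is conditioned on, so the path is blocked at L.
Path 2: D → C → N ← R → P
  C is a chain here and C is conditioned on, so the path is blocked at C.
Path 3: D → N ← R → P
  N is a collider here and neither N nor any of its descendants is conditioned on, so the collider stays closed — the path is blocked at N.
Every path is blocked, so D and P are d-separated given {C, E, L}.

Yes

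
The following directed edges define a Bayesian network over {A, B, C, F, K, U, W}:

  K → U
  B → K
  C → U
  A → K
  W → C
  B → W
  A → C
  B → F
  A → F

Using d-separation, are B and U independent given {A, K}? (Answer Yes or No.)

6 paths connect B and U; each must be blocked for d-separation to hold:
Path 1: B → W → C → U
  W is a chain and W is not conditioned on; C is a chain and C is not conditioned on — no node blocks this path, so it is active.
Path 2: B → W → C ← A → K → U
  C is a collider here and neither C nor any of its descendants is conditioned on, so the collider stays closed — the path is blocked at C.
Path 3: B → F ← A → K → U
  F is a collider here and neither F nor any of its descendants is conditioned on, so the collider stays closed — the path is blocked at F.
Path 4: B → F ← A → C → U
  F is a collider here and neither F nor any of its descendants is conditioned on, so the collider stays closed — the path is blocked at F.
Path 5: B → K → U
  K is a chain here and K is conditioned on, so the path is blocked at K.
Path 6: B → K ← A → C → U
  A is a fork here and A is conditioned on, so the path is blocked at A.
Because an active path exists, B and U are not d-separated.

No — B and U are not d-separated given {A, K}.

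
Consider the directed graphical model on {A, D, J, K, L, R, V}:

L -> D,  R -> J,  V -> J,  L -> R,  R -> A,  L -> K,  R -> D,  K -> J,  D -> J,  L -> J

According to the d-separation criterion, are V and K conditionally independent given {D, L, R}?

Yes

There are 6 undirected paths between V and K; checking each against the conditioning set {D, L, R}:
  1. V → J ← L → K — J:collider[blocks]; L:fork[blocks] ⇒ blocked
  2. V → J ← K — J:collider[blocks] ⇒ blocked
  3. V → J ← R ← L → K — J:collider[blocks]; R:chain[blocks]; L:fork[blocks] ⇒ blocked
  4. V → J ← R → D ← L → K — J:collider[blocks]; R:fork[blocks]; D:collider[open]; L:fork[blocks] ⇒ blocked
  5. V → J ← D ← L → K — J:collider[blocks]; D:chain[blocks]; L:fork[blocks] ⇒ blocked
  6. V → J ← D ← R ← L → K — J:collider[blocks]; D:chain[blocks]; R:chain[blocks]; L:fork[blocks] ⇒ blocked
Since every path is blocked, d-separation holds.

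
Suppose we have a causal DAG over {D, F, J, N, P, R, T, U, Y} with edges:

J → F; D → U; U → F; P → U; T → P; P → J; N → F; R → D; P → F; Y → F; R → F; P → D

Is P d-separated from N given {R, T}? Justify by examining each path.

There are 6 undirected paths between P and N; checking each against the conditioning set {R, T}:
Path 1: P → U ← D ← R → F ← N
  U is a collider here and neither U nor any of its descendants is conditioned on, so the collider stays closed — the path is blocked at U.
Path 2: P → U → F ← N
  F is a collider here and neither F nor any of its descendants is conditioned on, so the collider stays closed — the path is blocked at F.
Path 3: P → J → F ← N
  F is a collider here and neither F nor any of its descendants is conditioned on, so the collider stays closed — the path is blocked at F.
Path 4: P → D → U → F ← N
  F is a collider here and neither F nor any of its descendants is conditioned on, so the collider stays closed — the path is blocked at F.
Path 5: P → D ← R → F ← N
  D is a collider here and neither D nor any of its descendants is conditioned on, so the collider stays closed — the path is blocked at D.
Path 6: P → F ← N
  F is a collider here and neither F nor any of its descendants is conditioned on, so the collider stays closed — the path is blocked at F.
Every path is blocked, so P and N are d-separated given {R, T}.

Yes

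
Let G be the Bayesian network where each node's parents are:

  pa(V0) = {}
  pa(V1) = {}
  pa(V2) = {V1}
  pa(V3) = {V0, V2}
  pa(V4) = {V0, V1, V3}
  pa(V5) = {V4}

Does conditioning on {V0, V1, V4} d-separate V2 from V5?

We examine all 3 paths between V2 and V5:
Path 1: V2 → V3 ← V0 → V4 → V5
  V0 is a fork here and V0 is conditioned on, so the path is blocked at V0.
Path 2: V2 → V3 → V4 → V5
  V4 is a chain here and V4 is conditioned on, so the path is blocked at V4.
Path 3: V2 ← V1 → V4 → V5
  V1 is a fork here and V1 is conditioned on, so the path is blocked at V1.
All paths are blocked; V2 ⊥ V5 | {V0, V1, V4} holds.

Yes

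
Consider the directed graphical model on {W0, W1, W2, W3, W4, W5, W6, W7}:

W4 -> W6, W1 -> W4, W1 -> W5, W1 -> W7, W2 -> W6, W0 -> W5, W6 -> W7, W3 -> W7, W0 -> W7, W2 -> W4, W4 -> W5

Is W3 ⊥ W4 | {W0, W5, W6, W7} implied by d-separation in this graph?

No

Enumerating the 6 paths from W3 to W4 and testing each for blocking by {W0, W5, W6, W7}:
Path 1: W3 → W7 ← W6 ← W4
  W6 is a chain here and W6 is conditioned on, so the path is blocked at W6.
Path 2: W3 → W7 ← W6 ← W2 → W4
  W6 is a chain here and W6 is conditioned on, so the path is blocked at W6.
Path 3: W3 → W7 ← W1 → W4
  W7 is a collider and W7 is conditioned on, which opens it; W1 is a fork and W1 is not conditioned on — no node blocks this path, so it is active.
Path 4: W3 → W7 ← W1 → W5 ← W4
  W7 is a collider and W7 is conditioned on, which opens it; W1 is a fork and W1 is not conditioned on; W5 is a collider and W5 is conditioned on, which opens it — no node blocks this path, so it is active.
Path 5: W3 → W7 ← W0 → W5 ← W4
  W0 is a fork here and W0 is conditioned on, so the path is blocked at W0.
Path 6: W3 → W7 ← W0 → W5 ← W1 → W4
  W0 is a fork here and W0 is conditioned on, so the path is blocked at W0.
At least one path is unblocked, so d-separation fails.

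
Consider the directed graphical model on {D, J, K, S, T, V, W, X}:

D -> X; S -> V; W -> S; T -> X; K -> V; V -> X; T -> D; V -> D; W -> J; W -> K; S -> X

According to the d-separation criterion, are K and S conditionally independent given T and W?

Yes

We examine all 5 paths between K and S:
Path 1: K → V → D ← T → X ← S
  D is a collider here and neither D nor any of its descendants is conditioned on, so the collider stays closed — the path is blocked at D.
Path 2: K → V → D → X ← S
  X is a collider here and neither X nor any of its descendants is conditioned on, so the collider stays closed — the path is blocked at X.
Path 3: K → V → X ← S
  X is a collider here and neither X nor any of its descendants is conditioned on, so the collider stays closed — the path is blocked at X.
Path 4: K → V ← S
  V is a collider here and neither V nor any of its descendants is conditioned on, so the collider stays closed — the path is blocked at V.
Path 5: K ← W → S
  W is a fork here and W is conditioned on, so the path is blocked at W.
All paths are blocked; K ⊥ S | {T, W} holds.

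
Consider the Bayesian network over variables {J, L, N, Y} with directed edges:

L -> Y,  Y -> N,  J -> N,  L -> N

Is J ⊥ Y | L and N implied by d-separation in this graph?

No — J and Y are not d-separated given {L, N}.

There are 2 undirected paths between J and Y; checking each against the conditioning set {L, N}:
Path 1: J → N ← Y
  N is a collider and N is conditioned on, which opens it — no node blocks this path, so it is active.
Path 2: J → N ← L → Y
  L is a fork here and L is conditioned on, so the path is blocked at L.
Because an active path exists, J and Y are not d-separated.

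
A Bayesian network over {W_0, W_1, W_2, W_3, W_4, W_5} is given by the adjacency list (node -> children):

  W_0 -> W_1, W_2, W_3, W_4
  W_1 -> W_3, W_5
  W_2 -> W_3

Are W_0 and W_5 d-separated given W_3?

No

Enumerating the 3 paths from W_0 to W_5 and testing each for blocking by {W_3}:
Path 1: W_0 → W_1 → W_5
  W_1 is a chain and W_1 is not conditioned on — no node blocks this path, so it is active.
Path 2: W_0 → W_3 ← W_1 → W_5
  W_3 is a collider and W_3 is conditioned on, which opens it; W_1 is a fork and W_1 is not conditioned on — no node blocks this path, so it is active.
Path 3: W_0 → W_2 → W_3 ← W_1 → W_5
  W_2 is a chain and W_2 is not conditioned on; W_3 is a collider and W_3 is conditioned on, which opens it; W_1 is a fork and W_1 is not conditioned on — no node blocks this path, so it is active.
Because an active path exists, W_0 and W_5 are not d-separated.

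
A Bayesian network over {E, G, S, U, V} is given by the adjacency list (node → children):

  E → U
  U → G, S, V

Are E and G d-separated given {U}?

Yes

The only undirected path from E to G is:
  1. E → U → G — U:chain[blocks] ⇒ blocked
Since every path is blocked, d-separation holds.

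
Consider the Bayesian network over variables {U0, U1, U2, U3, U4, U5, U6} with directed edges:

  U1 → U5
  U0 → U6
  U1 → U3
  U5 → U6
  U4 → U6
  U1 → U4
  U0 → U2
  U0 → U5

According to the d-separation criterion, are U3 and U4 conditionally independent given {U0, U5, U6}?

We examine all 3 paths between U3 and U4:
Path 1: U3 ← U1 → U5 → U6 ← U4
  U5 is a chain here and U5 is conditioned on, so the path is blocked at U5.
Path 2: U3 ← U1 → U5 ← U0 → U6 ← U4
  U0 is a fork here and U0 is conditioned on, so the path is blocked at U0.
Path 3: U3 ← U1 → U4
  U1 is a fork and U1 is not conditioned on — no node blocks this path, so it is active.
Because an active path exists, U3 and U4 are not d-separated.

No — U3 and U4 are not d-separated given {U0, U5, U6}.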